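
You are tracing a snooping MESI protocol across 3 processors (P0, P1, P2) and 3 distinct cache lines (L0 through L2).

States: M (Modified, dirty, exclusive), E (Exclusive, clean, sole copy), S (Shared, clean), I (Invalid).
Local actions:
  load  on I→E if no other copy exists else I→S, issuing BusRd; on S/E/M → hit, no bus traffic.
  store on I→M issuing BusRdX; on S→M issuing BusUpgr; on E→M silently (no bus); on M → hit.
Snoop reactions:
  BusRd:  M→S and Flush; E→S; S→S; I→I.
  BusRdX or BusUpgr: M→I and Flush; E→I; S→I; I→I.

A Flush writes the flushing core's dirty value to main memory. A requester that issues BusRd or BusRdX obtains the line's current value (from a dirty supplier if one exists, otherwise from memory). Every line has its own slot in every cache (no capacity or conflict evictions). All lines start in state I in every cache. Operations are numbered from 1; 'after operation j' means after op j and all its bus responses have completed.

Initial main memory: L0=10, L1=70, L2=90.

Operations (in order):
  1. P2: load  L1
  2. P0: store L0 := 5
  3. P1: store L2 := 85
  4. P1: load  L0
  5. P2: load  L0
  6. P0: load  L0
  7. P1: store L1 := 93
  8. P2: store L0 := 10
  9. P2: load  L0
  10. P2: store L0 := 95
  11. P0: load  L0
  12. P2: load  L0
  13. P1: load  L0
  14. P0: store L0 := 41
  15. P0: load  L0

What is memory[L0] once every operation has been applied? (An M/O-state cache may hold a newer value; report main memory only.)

step 1: P2: load  L1  ⟶  IIE  (L1)  txn=BusRd  M[L1]=70
step 2: P0: store L0 := 5  ⟶  MII  (L0)  txn=BusRdX  M[L0]=10
step 3: P1: store L2 := 85  ⟶  IMI  (L2)  txn=BusRdX  M[L2]=90
step 4: P1: load  L0  ⟶  SSI  (L0)  txn=BusRd+Flush  M[L0]=5
step 5: P2: load  L0  ⟶  SSS  (L0)  txn=BusRd  M[L0]=5
step 6: P0: load  L0  ⟶  SSS  (L0)  txn=∅  M[L0]=5
step 7: P1: store L1 := 93  ⟶  IMI  (L1)  txn=BusRdX  M[L1]=70
step 8: P2: store L0 := 10  ⟶  IIM  (L0)  txn=BusUpgr  M[L0]=5
step 9: P2: load  L0  ⟶  IIM  (L0)  txn=∅  M[L0]=5
step 10: P2: store L0 := 95  ⟶  IIM  (L0)  txn=∅  M[L0]=5
step 11: P0: load  L0  ⟶  SIS  (L0)  txn=BusRd+Flush  M[L0]=95
step 12: P2: load  L0  ⟶  SIS  (L0)  txn=∅  M[L0]=95
step 13: P1: load  L0  ⟶  SSS  (L0)  txn=BusRd  M[L0]=95
step 14: P0: store L0 := 41  ⟶  MII  (L0)  txn=BusUpgr  M[L0]=95
step 15: P0: load  L0  ⟶  MII  (L0)  txn=∅  M[L0]=95

memory[L0] = 95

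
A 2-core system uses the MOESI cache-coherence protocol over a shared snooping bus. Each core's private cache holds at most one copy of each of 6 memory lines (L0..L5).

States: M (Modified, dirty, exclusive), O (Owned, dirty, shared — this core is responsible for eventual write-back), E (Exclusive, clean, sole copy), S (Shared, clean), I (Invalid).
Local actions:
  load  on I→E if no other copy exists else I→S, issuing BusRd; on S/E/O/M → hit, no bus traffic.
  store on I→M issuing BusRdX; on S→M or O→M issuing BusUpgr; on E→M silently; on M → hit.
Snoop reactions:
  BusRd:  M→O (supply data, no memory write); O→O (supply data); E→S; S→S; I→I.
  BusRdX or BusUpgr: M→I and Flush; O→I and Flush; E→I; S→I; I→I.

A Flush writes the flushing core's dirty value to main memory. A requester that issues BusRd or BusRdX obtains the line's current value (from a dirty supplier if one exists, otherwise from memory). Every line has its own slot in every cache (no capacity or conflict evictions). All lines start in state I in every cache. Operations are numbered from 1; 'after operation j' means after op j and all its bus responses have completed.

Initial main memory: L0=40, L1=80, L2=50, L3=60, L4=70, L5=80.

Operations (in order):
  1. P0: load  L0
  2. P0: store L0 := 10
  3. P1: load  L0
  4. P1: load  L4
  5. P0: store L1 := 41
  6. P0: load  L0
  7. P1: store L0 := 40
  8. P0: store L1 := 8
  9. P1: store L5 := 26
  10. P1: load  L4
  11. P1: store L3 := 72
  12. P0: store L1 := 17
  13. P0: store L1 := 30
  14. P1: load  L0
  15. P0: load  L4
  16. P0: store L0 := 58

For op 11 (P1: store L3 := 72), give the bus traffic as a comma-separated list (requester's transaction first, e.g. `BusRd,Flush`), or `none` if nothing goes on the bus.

bus = BusRdX

[1] P0: load  L0 | P0:E(40), P1:I | bus: BusRd
[2] P0: store L0 := 10 | P0:M(10), P1:I | bus: none
[3] P1: load  L0 | P0:O(10), P1:S(10) | bus: BusRd
[4] P1: load  L4 | P0:I, P1:E(70) | bus: BusRd
[5] P0: store L1 := 41 | P0:M(41), P1:I | bus: BusRdX
[6] P0: load  L0 | P0:O(10), P1:S(10) | bus: none
[7] P1: store L0 := 40 | P0:I, P1:M(40) | bus: BusUpgr,Flush
[8] P0: store L1 := 8 | P0:M(8), P1:I | bus: none
[9] P1: store L5 := 26 | P0:I, P1:M(26) | bus: BusRdX
[10] P1: load  L4 | P0:I, P1:E(70) | bus: none
[11] P1: store L3 := 72 | P0:I, P1:M(72) | bus: BusRdX
[12] P0: store L1 := 17 | P0:M(17), P1:I | bus: none
[13] P0: store L1 := 30 | P0:M(30), P1:I | bus: none
[14] P1: load  L0 | P0:I, P1:M(40) | bus: none
[15] P0: load  L4 | P0:S(70), P1:S(70) | bus: BusRd
[16] P0: store L0 := 58 | P0:M(58), P1:I | bus: BusRdX,Flush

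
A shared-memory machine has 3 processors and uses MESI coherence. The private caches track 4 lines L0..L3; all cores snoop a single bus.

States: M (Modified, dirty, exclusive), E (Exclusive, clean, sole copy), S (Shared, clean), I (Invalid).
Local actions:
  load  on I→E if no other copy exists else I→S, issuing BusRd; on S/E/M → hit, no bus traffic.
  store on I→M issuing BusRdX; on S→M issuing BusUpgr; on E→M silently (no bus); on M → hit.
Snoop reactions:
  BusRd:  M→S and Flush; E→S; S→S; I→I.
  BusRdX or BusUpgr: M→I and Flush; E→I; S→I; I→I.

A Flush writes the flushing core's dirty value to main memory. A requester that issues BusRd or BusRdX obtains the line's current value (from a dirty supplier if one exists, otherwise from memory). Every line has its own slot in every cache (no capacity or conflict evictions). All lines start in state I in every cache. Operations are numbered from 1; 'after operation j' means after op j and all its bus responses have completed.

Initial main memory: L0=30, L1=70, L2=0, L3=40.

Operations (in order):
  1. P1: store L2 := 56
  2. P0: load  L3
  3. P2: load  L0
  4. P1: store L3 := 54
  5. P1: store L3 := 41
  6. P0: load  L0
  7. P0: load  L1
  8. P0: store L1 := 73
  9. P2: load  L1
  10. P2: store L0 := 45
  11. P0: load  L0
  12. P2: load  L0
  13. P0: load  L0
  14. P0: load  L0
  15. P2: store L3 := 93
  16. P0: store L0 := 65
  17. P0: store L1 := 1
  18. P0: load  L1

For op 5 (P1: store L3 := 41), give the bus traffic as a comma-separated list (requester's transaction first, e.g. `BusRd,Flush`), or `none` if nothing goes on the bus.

  op1 P1: store L2 := 56 → I/M/I on L2; bus BusRdX; mem=0
  op2 P0: load  L3 → E/I/I on L3; bus BusRd; mem=40
  op3 P2: load  L0 → I/I/E on L0; bus BusRd; mem=30
  op4 P1: store L3 := 54 → I/M/I on L3; bus BusRdX; mem=40
  op5 P1: store L3 := 41 → I/M/I on L3; bus (none); mem=40
  op6 P0: load  L0 → S/I/S on L0; bus BusRd; mem=30
  op7 P0: load  L1 → E/I/I on L1; bus BusRd; mem=70
  op8 P0: store L1 := 73 → M/I/I on L1; bus (none); mem=70
  op9 P2: load  L1 → S/I/S on L1; bus BusRd Flush; mem=73
  op10 P2: store L0 := 45 → I/I/M on L0; bus BusUpgr; mem=30
  op11 P0: load  L0 → S/I/S on L0; bus BusRd Flush; mem=45
  op12 P2: load  L0 → S/I/S on L0; bus (none); mem=45
  op13 P0: load  L0 → S/I/S on L0; bus (none); mem=45
  op14 P0: load  L0 → S/I/S on L0; bus (none); mem=45
  op15 P2: store L3 := 93 → I/I/M on L3; bus BusRdX Flush; mem=41
  op16 P0: store L0 := 65 → M/I/I on L0; bus BusUpgr; mem=45
  op17 P0: store L1 := 1 → M/I/I on L1; bus BusUpgr; mem=73
  op18 P0: load  L1 → M/I/I on L1; bus (none); mem=73

bus = none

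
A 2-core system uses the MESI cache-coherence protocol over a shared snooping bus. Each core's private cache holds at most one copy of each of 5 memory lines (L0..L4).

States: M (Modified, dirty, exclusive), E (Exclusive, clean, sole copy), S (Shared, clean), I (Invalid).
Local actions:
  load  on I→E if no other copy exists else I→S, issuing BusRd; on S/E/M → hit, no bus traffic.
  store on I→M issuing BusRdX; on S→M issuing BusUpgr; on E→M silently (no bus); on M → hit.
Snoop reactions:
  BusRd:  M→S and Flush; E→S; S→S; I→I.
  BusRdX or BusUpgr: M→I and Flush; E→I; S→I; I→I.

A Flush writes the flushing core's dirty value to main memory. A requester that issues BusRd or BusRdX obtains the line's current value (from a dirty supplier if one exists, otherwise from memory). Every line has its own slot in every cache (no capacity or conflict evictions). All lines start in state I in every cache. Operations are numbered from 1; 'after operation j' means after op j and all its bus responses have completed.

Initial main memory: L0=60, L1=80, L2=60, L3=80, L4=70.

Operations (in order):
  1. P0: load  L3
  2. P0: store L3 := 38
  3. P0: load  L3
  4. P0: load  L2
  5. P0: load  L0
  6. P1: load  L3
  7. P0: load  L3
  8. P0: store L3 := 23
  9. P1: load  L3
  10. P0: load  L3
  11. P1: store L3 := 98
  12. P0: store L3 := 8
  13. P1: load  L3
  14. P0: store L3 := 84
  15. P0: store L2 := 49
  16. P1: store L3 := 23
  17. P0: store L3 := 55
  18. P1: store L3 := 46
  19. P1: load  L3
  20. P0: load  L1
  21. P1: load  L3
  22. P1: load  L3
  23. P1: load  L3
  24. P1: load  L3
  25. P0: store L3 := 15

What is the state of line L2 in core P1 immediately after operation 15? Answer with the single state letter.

state = I

1. P0: load  L3  bus=[BusRd]  L3: P0=E P1=I  mem[L3]=80
2. P0: store L3 := 38  bus=[-]  L3: P0=M P1=I  mem[L3]=80
3. P0: load  L3  bus=[-]  L3: P0=M P1=I  mem[L3]=80
4. P0: load  L2  bus=[BusRd]  L2: P0=E P1=I  mem[L2]=60
5. P0: load  L0  bus=[BusRd]  L0: P0=E P1=I  mem[L0]=60
6. P1: load  L3  bus=[BusRd,Flush]  L3: P0=S P1=S  mem[L3]=38
7. P0: load  L3  bus=[-]  L3: P0=S P1=S  mem[L3]=38
8. P0: store L3 := 23  bus=[BusUpgr]  L3: P0=M P1=I  mem[L3]=38
9. P1: load  L3  bus=[BusRd,Flush]  L3: P0=S P1=S  mem[L3]=23
10. P0: load  L3  bus=[-]  L3: P0=S P1=S  mem[L3]=23
11. P1: store L3 := 98  bus=[BusUpgr]  L3: P0=I P1=M  mem[L3]=23
12. P0: store L3 := 8  bus=[BusRdX,Flush]  L3: P0=M P1=I  mem[L3]=98
13. P1: load  L3  bus=[BusRd,Flush]  L3: P0=S P1=S  mem[L3]=8
14. P0: store L3 := 84  bus=[BusUpgr]  L3: P0=M P1=I  mem[L3]=8
15. P0: store L2 := 49  bus=[-]  L2: P0=M P1=I  mem[L2]=60
16. P1: store L3 := 23  bus=[BusRdX,Flush]  L3: P0=I P1=M  mem[L3]=84
17. P0: store L3 := 55  bus=[BusRdX,Flush]  L3: P0=M P1=I  mem[L3]=23
18. P1: store L3 := 46  bus=[BusRdX,Flush]  L3: P0=I P1=M  mem[L3]=55
19. P1: load  L3  bus=[-]  L3: P0=I P1=M  mem[L3]=55
20. P0: load  L1  bus=[BusRd]  L1: P0=E P1=I  mem[L1]=80
21. P1: load  L3  bus=[-]  L3: P0=I P1=M  mem[L3]=55
22. P1: load  L3  bus=[-]  L3: P0=I P1=M  mem[L3]=55
23. P1: load  L3  bus=[-]  L3: P0=I P1=M  mem[L3]=55
24. P1: load  L3  bus=[-]  L3: P0=I P1=M  mem[L3]=55
25. P0: store L3 := 15  bus=[BusRdX,Flush]  L3: P0=M P1=I  mem[L3]=46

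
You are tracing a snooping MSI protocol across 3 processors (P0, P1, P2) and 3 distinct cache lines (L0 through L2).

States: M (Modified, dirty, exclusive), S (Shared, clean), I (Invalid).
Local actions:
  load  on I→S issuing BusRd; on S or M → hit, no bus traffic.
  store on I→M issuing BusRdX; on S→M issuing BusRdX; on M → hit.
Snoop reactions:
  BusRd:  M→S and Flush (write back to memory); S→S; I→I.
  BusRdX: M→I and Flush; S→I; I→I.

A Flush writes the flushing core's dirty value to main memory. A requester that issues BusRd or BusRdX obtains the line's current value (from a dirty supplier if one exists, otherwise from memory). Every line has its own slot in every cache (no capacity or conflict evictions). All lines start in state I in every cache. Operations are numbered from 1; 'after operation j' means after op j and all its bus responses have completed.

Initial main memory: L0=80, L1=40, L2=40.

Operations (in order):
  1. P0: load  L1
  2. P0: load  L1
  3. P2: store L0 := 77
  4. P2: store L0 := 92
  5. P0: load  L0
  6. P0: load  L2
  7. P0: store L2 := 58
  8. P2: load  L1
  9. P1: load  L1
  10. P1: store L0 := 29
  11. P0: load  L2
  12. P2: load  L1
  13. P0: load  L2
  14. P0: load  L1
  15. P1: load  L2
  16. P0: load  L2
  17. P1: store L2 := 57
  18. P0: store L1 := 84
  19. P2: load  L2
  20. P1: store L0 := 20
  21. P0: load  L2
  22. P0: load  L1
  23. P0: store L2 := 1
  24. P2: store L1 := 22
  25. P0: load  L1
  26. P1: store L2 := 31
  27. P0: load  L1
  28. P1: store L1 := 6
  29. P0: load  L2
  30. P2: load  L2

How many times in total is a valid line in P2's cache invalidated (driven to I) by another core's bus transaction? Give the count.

1. P0: load  L1  bus=[BusRd]  L1: P0=S P1=I P2=I  mem[L1]=40
2. P0: load  L1  bus=[-]  L1: P0=S P1=I P2=I  mem[L1]=40
3. P2: store L0 := 77  bus=[BusRdX]  L0: P0=I P1=I P2=M  mem[L0]=80
4. P2: store L0 := 92  bus=[-]  L0: P0=I P1=I P2=M  mem[L0]=80
5. P0: load  L0  bus=[BusRd,Flush]  L0: P0=S P1=I P2=S  mem[L0]=92
6. P0: load  L2  bus=[BusRd]  L2: P0=S P1=I P2=I  mem[L2]=40
7. P0: store L2 := 58  bus=[BusRdX]  L2: P0=M P1=I P2=I  mem[L2]=40
8. P2: load  L1  bus=[BusRd]  L1: P0=S P1=I P2=S  mem[L1]=40
9. P1: load  L1  bus=[BusRd]  L1: P0=S P1=S P2=S  mem[L1]=40
10. P1: store L0 := 29  bus=[BusRdX]  L0: P0=I P1=M P2=I  mem[L0]=92
11. P0: load  L2  bus=[-]  L2: P0=M P1=I P2=I  mem[L2]=40
12. P2: load  L1  bus=[-]  L1: P0=S P1=S P2=S  mem[L1]=40
13. P0: load  L2  bus=[-]  L2: P0=M P1=I P2=I  mem[L2]=40
14. P0: load  L1  bus=[-]  L1: P0=S P1=S P2=S  mem[L1]=40
15. P1: load  L2  bus=[BusRd,Flush]  L2: P0=S P1=S P2=I  mem[L2]=58
16. P0: load  L2  bus=[-]  L2: P0=S P1=S P2=I  mem[L2]=58
17. P1: store L2 := 57  bus=[BusRdX]  L2: P0=I P1=M P2=I  mem[L2]=58
18. P0: store L1 := 84  bus=[BusRdX]  L1: P0=M P1=I P2=I  mem[L1]=40
19. P2: load  L2  bus=[BusRd,Flush]  L2: P0=I P1=S P2=S  mem[L2]=57
20. P1: store L0 := 20  bus=[-]  L0: P0=I P1=M P2=I  mem[L0]=92
21. P0: load  L2  bus=[BusRd]  L2: P0=S P1=S P2=S  mem[L2]=57
22. P0: load  L1  bus=[-]  L1: P0=M P1=I P2=I  mem[L1]=40
23. P0: store L2 := 1  bus=[BusRdX]  L2: P0=M P1=I P2=I  mem[L2]=57
24. P2: store L1 := 22  bus=[BusRdX,Flush]  L1: P0=I P1=I P2=M  mem[L1]=84
25. P0: load  L1  bus=[BusRd,Flush]  L1: P0=S P1=I P2=S  mem[L1]=22
26. P1: store L2 := 31  bus=[BusRdX,Flush]  L2: P0=I P1=M P2=I  mem[L2]=1
27. P0: load  L1  bus=[-]  L1: P0=S P1=I P2=S  mem[L1]=22
28. P1: store L1 := 6  bus=[BusRdX]  L1: P0=I P1=M P2=I  mem[L1]=22
29. P0: load  L2  bus=[BusRd,Flush]  L2: P0=S P1=S P2=I  mem[L2]=31
30. P2: load  L2  bus=[BusRd]  L2: P0=S P1=S P2=S  mem[L2]=31

invalidations = 4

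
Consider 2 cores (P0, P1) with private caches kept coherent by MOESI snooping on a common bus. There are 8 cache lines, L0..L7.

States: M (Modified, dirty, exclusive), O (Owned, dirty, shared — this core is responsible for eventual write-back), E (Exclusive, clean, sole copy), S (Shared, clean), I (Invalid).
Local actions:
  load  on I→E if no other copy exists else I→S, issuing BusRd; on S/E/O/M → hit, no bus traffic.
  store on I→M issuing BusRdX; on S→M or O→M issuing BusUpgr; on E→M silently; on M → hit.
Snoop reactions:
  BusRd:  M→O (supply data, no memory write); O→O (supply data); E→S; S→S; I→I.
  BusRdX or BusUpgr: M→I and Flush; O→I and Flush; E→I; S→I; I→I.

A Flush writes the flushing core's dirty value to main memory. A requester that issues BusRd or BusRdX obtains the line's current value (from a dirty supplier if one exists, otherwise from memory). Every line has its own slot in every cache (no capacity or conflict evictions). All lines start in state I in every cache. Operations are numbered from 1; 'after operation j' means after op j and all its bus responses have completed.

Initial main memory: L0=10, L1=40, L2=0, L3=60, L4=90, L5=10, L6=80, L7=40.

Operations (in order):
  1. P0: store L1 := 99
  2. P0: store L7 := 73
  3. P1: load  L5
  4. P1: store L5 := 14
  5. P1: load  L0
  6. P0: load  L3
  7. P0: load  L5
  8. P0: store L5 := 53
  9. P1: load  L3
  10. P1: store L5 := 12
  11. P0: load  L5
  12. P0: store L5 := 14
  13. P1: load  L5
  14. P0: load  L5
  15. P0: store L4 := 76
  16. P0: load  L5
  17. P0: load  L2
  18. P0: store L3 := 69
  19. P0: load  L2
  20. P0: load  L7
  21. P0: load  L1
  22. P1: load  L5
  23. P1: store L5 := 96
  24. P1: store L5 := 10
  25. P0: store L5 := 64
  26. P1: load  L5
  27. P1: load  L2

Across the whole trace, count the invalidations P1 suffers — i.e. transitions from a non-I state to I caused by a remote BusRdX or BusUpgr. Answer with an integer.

step 1: P0: store L1 := 99  ⟶  MI  (L1)  txn=BusRdX  M[L1]=40
step 2: P0: store L7 := 73  ⟶  MI  (L7)  txn=BusRdX  M[L7]=40
step 3: P1: load  L5  ⟶  IE  (L5)  txn=BusRd  M[L5]=10
step 4: P1: store L5 := 14  ⟶  IM  (L5)  txn=∅  M[L5]=10
step 5: P1: load  L0  ⟶  IE  (L0)  txn=BusRd  M[L0]=10
step 6: P0: load  L3  ⟶  EI  (L3)  txn=BusRd  M[L3]=60
step 7: P0: load  L5  ⟶  SO  (L5)  txn=BusRd  M[L5]=10
step 8: P0: store L5 := 53  ⟶  MI  (L5)  txn=BusUpgr+Flush  M[L5]=14
step 9: P1: load  L3  ⟶  SS  (L3)  txn=BusRd  M[L3]=60
step 10: P1: store L5 := 12  ⟶  IM  (L5)  txn=BusRdX+Flush  M[L5]=53
step 11: P0: load  L5  ⟶  SO  (L5)  txn=BusRd  M[L5]=53
step 12: P0: store L5 := 14  ⟶  MI  (L5)  txn=BusUpgr+Flush  M[L5]=12
step 13: P1: load  L5  ⟶  OS  (L5)  txn=BusRd  M[L5]=12
step 14: P0: load  L5  ⟶  OS  (L5)  txn=∅  M[L5]=12
step 15: P0: store L4 := 76  ⟶  MI  (L4)  txn=BusRdX  M[L4]=90
step 16: P0: load  L5  ⟶  OS  (L5)  txn=∅  M[L5]=12
step 17: P0: load  L2  ⟶  EI  (L2)  txn=BusRd  M[L2]=0
step 18: P0: store L3 := 69  ⟶  MI  (L3)  txn=BusUpgr  M[L3]=60
step 19: P0: load  L2  ⟶  EI  (L2)  txn=∅  M[L2]=0
step 20: P0: load  L7  ⟶  MI  (L7)  txn=∅  M[L7]=40
step 21: P0: load  L1  ⟶  MI  (L1)  txn=∅  M[L1]=40
step 22: P1: load  L5  ⟶  OS  (L5)  txn=∅  M[L5]=12
step 23: P1: store L5 := 96  ⟶  IM  (L5)  txn=BusUpgr+Flush  M[L5]=14
step 24: P1: store L5 := 10  ⟶  IM  (L5)  txn=∅  M[L5]=14
step 25: P0: store L5 := 64  ⟶  MI  (L5)  txn=BusRdX+Flush  M[L5]=10
step 26: P1: load  L5  ⟶  OS  (L5)  txn=BusRd  M[L5]=10
step 27: P1: load  L2  ⟶  SS  (L2)  txn=BusRd  M[L2]=0

invalidations = 4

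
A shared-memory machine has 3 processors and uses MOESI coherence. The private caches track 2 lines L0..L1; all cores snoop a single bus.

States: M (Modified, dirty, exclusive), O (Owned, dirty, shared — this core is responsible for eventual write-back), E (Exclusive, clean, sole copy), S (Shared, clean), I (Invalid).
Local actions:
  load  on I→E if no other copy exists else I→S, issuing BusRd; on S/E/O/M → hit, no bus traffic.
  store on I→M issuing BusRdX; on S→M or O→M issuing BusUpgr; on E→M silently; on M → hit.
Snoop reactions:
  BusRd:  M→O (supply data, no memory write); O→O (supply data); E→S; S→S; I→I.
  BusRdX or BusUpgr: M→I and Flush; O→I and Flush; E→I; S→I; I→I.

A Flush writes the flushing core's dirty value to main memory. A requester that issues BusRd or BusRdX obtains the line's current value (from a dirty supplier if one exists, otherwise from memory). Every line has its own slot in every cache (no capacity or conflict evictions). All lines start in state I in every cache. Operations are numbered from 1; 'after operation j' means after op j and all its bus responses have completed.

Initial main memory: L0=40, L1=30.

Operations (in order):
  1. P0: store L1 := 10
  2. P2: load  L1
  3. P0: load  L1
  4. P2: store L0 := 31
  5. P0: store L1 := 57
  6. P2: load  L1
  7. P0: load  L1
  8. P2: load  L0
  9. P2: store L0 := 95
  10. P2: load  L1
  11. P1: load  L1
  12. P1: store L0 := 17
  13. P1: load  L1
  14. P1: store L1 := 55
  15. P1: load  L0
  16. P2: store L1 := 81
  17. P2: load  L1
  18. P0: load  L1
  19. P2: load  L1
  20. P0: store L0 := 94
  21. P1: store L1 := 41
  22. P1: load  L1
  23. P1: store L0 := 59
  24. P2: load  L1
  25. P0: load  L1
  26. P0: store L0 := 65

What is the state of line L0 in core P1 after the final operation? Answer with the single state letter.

state = I

step 1: P0: store L1 := 10  ⟶  MII  (L1)  txn=BusRdX  M[L1]=30
step 2: P2: load  L1  ⟶  OIS  (L1)  txn=BusRd  M[L1]=30
step 3: P0: load  L1  ⟶  OIS  (L1)  txn=∅  M[L1]=30
step 4: P2: store L0 := 31  ⟶  IIM  (L0)  txn=BusRdX  M[L0]=40
step 5: P0: store L1 := 57  ⟶  MII  (L1)  txn=BusUpgr  M[L1]=30
step 6: P2: load  L1  ⟶  OIS  (L1)  txn=BusRd  M[L1]=30
step 7: P0: load  L1  ⟶  OIS  (L1)  txn=∅  M[L1]=30
step 8: P2: load  L0  ⟶  IIM  (L0)  txn=∅  M[L0]=40
step 9: P2: store L0 := 95  ⟶  IIM  (L0)  txn=∅  M[L0]=40
step 10: P2: load  L1  ⟶  OIS  (L1)  txn=∅  M[L1]=30
step 11: P1: load  L1  ⟶  OSS  (L1)  txn=BusRd  M[L1]=30
step 12: P1: store L0 := 17  ⟶  IMI  (L0)  txn=BusRdX+Flush  M[L0]=95
step 13: P1: load  L1  ⟶  OSS  (L1)  txn=∅  M[L1]=30
step 14: P1: store L1 := 55  ⟶  IMI  (L1)  txn=BusUpgr+Flush  M[L1]=57
step 15: P1: load  L0  ⟶  IMI  (L0)  txn=∅  M[L0]=95
step 16: P2: store L1 := 81  ⟶  IIM  (L1)  txn=BusRdX+Flush  M[L1]=55
step 17: P2: load  L1  ⟶  IIM  (L1)  txn=∅  M[L1]=55
step 18: P0: load  L1  ⟶  SIO  (L1)  txn=BusRd  M[L1]=55
step 19: P2: load  L1  ⟶  SIO  (L1)  txn=∅  M[L1]=55
step 20: P0: store L0 := 94  ⟶  MII  (L0)  txn=BusRdX+Flush  M[L0]=17
step 21: P1: store L1 := 41  ⟶  IMI  (L1)  txn=BusRdX+Flush  M[L1]=81
step 22: P1: load  L1  ⟶  IMI  (L1)  txn=∅  M[L1]=81
step 23: P1: store L0 := 59  ⟶  IMI  (L0)  txn=BusRdX+Flush  M[L0]=94
step 24: P2: load  L1  ⟶  IOS  (L1)  txn=BusRd  M[L1]=81
step 25: P0: load  L1  ⟶  SOS  (L1)  txn=BusRd  M[L1]=81
step 26: P0: store L0 := 65  ⟶  MII  (L0)  txn=BusRdX+Flush  M[L0]=59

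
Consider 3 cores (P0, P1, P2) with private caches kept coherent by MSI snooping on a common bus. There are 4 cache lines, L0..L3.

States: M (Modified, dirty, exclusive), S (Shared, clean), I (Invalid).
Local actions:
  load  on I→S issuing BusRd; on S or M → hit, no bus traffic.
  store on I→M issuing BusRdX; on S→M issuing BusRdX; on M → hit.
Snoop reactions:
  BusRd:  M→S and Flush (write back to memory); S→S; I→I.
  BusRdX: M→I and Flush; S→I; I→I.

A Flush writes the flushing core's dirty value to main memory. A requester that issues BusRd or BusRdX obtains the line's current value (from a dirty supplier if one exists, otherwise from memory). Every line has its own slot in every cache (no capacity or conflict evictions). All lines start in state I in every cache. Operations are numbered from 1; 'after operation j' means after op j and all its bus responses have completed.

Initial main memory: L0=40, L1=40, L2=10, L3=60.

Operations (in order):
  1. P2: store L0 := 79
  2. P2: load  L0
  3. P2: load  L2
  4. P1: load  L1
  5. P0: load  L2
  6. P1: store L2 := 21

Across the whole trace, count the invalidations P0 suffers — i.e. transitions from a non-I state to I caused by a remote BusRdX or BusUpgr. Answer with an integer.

1. P2: store L0 := 79  bus=[BusRdX]  L0: P0=I P1=I P2=M  mem[L0]=40
2. P2: load  L0  bus=[-]  L0: P0=I P1=I P2=M  mem[L0]=40
3. P2: load  L2  bus=[BusRd]  L2: P0=I P1=I P2=S  mem[L2]=10
4. P1: load  L1  bus=[BusRd]  L1: P0=I P1=S P2=I  mem[L1]=40
5. P0: load  L2  bus=[BusRd]  L2: P0=S P1=I P2=S  mem[L2]=10
6. P1: store L2 := 21  bus=[BusRdX]  L2: P0=I P1=M P2=I  mem[L2]=10

invalidations = 1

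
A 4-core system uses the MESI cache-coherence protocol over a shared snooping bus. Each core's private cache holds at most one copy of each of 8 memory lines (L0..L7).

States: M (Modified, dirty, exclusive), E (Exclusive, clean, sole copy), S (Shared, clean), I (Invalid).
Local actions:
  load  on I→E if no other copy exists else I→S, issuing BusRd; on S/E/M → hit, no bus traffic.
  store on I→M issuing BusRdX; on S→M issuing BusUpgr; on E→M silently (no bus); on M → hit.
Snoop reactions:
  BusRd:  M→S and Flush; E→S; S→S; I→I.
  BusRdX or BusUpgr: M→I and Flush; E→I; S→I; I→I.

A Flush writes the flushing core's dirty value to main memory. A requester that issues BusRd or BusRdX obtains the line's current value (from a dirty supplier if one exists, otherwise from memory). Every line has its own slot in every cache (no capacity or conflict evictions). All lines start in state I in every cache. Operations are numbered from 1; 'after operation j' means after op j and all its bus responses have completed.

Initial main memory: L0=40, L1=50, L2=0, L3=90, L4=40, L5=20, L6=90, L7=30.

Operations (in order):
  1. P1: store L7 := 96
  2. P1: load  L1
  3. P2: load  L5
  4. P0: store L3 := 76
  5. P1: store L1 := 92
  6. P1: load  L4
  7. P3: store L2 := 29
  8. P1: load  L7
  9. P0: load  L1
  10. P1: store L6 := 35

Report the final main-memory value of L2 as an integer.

1. P1: store L7 := 96  bus=[BusRdX]  L7: P0=I P1=M P2=I P3=I  mem[L7]=30
2. P1: load  L1  bus=[BusRd]  L1: P0=I P1=E P2=I P3=I  mem[L1]=50
3. P2: load  L5  bus=[BusRd]  L5: P0=I P1=I P2=E P3=I  mem[L5]=20
4. P0: store L3 := 76  bus=[BusRdX]  L3: P0=M P1=I P2=I P3=I  mem[L3]=90
5. P1: store L1 := 92  bus=[-]  L1: P0=I P1=M P2=I P3=I  mem[L1]=50
6. P1: load  L4  bus=[BusRd]  L4: P0=I P1=E P2=I P3=I  mem[L4]=40
7. P3: store L2 := 29  bus=[BusRdX]  L2: P0=I P1=I P2=I P3=M  mem[L2]=0
8. P1: load  L7  bus=[-]  L7: P0=I P1=M P2=I P3=I  mem[L7]=30
9. P0: load  L1  bus=[BusRd,Flush]  L1: P0=S P1=S P2=I P3=I  mem[L1]=92
10. P1: store L6 := 35  bus=[BusRdX]  L6: P0=I P1=M P2=I P3=I  mem[L6]=90

memory[L2] = 0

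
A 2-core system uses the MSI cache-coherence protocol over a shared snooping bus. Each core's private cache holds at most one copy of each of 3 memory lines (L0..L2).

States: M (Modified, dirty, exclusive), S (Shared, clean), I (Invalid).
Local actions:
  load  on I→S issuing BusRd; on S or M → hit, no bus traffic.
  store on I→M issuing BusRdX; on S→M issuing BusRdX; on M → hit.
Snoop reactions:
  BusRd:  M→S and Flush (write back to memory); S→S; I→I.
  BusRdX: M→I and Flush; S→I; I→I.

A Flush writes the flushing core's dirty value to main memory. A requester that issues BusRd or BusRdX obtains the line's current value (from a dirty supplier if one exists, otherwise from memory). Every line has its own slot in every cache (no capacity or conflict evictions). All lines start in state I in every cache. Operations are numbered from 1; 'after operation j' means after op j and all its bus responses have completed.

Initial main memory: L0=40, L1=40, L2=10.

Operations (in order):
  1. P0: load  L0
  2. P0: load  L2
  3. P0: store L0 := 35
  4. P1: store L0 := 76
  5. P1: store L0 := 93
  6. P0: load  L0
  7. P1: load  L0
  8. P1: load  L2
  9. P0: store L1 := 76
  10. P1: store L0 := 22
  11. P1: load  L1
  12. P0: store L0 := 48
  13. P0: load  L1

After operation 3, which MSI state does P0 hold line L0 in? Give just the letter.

step 1: P0: load  L0  ⟶  SI  (L0)  txn=BusRd  M[L0]=40
step 2: P0: load  L2  ⟶  SI  (L2)  txn=BusRd  M[L2]=10
step 3: P0: store L0 := 35  ⟶  MI  (L0)  txn=BusRdX  M[L0]=40
step 4: P1: store L0 := 76  ⟶  IM  (L0)  txn=BusRdX+Flush  M[L0]=35
step 5: P1: store L0 := 93  ⟶  IM  (L0)  txn=∅  M[L0]=35
step 6: P0: load  L0  ⟶  SS  (L0)  txn=BusRd+Flush  M[L0]=93
step 7: P1: load  L0  ⟶  SS  (L0)  txn=∅  M[L0]=93
step 8: P1: load  L2  ⟶  SS  (L2)  txn=BusRd  M[L2]=10
step 9: P0: store L1 := 76  ⟶  MI  (L1)  txn=BusRdX  M[L1]=40
step 10: P1: store L0 := 22  ⟶  IM  (L0)  txn=BusRdX  M[L0]=93
step 11: P1: load  L1  ⟶  SS  (L1)  txn=BusRd+Flush  M[L1]=76
step 12: P0: store L0 := 48  ⟶  MI  (L0)  txn=BusRdX+Flush  M[L0]=22
step 13: P0: load  L1  ⟶  SS  (L1)  txn=∅  M[L1]=76

state = M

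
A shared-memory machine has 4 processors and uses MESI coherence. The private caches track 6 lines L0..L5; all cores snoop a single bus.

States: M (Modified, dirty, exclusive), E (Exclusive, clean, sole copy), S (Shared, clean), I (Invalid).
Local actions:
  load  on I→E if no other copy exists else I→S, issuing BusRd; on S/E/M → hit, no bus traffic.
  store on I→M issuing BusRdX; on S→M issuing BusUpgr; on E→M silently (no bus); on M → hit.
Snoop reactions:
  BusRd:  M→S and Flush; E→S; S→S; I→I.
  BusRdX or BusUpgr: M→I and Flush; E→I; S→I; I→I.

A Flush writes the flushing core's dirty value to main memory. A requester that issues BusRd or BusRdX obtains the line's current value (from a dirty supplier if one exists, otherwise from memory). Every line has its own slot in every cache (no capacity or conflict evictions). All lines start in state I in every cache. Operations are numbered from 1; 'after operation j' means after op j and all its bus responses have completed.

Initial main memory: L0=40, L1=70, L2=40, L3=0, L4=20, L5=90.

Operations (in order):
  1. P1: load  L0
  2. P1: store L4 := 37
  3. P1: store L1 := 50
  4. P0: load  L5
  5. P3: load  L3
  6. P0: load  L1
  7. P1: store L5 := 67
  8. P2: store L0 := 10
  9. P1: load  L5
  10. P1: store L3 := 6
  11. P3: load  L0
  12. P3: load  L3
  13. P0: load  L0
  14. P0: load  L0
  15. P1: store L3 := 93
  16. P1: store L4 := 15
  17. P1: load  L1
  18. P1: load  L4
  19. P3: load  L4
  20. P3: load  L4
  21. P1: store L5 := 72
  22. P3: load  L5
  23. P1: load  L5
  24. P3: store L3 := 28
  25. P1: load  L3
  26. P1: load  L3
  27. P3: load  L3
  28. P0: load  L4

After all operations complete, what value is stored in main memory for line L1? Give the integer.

  op1 P1: load  L0 → I/E/I/I on L0; bus BusRd; mem=40
  op2 P1: store L4 := 37 → I/M/I/I on L4; bus BusRdX; mem=20
  op3 P1: store L1 := 50 → I/M/I/I on L1; bus BusRdX; mem=70
  op4 P0: load  L5 → E/I/I/I on L5; bus BusRd; mem=90
  op5 P3: load  L3 → I/I/I/E on L3; bus BusRd; mem=0
  op6 P0: load  L1 → S/S/I/I on L1; bus BusRd Flush; mem=50
  op7 P1: store L5 := 67 → I/M/I/I on L5; bus BusRdX; mem=90
  op8 P2: store L0 := 10 → I/I/M/I on L0; bus BusRdX; mem=40
  op9 P1: load  L5 → I/M/I/I on L5; bus (none); mem=90
  op10 P1: store L3 := 6 → I/M/I/I on L3; bus BusRdX; mem=0
  op11 P3: load  L0 → I/I/S/S on L0; bus BusRd Flush; mem=10
  op12 P3: load  L3 → I/S/I/S on L3; bus BusRd Flush; mem=6
  op13 P0: load  L0 → S/I/S/S on L0; bus BusRd; mem=10
  op14 P0: load  L0 → S/I/S/S on L0; bus (none); mem=10
  op15 P1: store L3 := 93 → I/M/I/I on L3; bus BusUpgr; mem=6
  op16 P1: store L4 := 15 → I/M/I/I on L4; bus (none); mem=20
  op17 P1: load  L1 → S/S/I/I on L1; bus (none); mem=50
  op18 P1: load  L4 → I/M/I/I on L4; bus (none); mem=20
  op19 P3: load  L4 → I/S/I/S on L4; bus BusRd Flush; mem=15
  op20 P3: load  L4 → I/S/I/S on L4; bus (none); mem=15
  op21 P1: store L5 := 72 → I/M/I/I on L5; bus (none); mem=90
  op22 P3: load  L5 → I/S/I/S on L5; bus BusRd Flush; mem=72
  op23 P1: load  L5 → I/S/I/S on L5; bus (none); mem=72
  op24 P3: store L3 := 28 → I/I/I/M on L3; bus BusRdX Flush; mem=93
  op25 P1: load  L3 → I/S/I/S on L3; bus BusRd Flush; mem=28
  op26 P1: load  L3 → I/S/I/S on L3; bus (none); mem=28
  op27 P3: load  L3 → I/S/I/S on L3; bus (none); mem=28
  op28 P0: load  L4 → S/S/I/S on L4; bus BusRd; mem=15

memory[L1] = 50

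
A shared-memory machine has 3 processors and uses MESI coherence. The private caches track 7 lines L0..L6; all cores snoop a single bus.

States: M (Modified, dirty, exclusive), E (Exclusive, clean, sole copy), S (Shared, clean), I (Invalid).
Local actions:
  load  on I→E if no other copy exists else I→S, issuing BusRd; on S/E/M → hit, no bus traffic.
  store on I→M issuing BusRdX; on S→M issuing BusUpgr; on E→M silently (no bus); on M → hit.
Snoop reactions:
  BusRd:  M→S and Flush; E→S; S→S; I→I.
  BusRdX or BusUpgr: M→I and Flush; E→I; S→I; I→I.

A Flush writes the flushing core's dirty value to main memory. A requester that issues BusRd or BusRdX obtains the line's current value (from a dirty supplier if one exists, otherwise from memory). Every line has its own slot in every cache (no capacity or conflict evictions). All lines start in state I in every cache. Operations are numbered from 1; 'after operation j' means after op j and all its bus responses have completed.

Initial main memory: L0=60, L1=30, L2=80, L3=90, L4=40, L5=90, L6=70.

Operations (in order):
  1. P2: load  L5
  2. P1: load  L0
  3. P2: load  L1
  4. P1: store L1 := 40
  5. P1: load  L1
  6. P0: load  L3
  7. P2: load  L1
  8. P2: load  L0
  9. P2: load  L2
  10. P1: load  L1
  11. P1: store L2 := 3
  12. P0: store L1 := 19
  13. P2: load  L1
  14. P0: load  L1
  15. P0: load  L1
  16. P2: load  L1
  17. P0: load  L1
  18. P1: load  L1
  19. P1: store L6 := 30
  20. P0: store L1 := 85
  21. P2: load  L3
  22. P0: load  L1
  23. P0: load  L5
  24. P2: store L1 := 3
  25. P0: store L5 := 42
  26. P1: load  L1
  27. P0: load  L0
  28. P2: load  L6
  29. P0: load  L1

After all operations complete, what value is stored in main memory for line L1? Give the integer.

1. P2: load  L5  bus=[BusRd]  L5: P0=I P1=I P2=E  mem[L5]=90
2. P1: load  L0  bus=[BusRd]  L0: P0=I P1=E P2=I  mem[L0]=60
3. P2: load  L1  bus=[BusRd]  L1: P0=I P1=I P2=E  mem[L1]=30
4. P1: store L1 := 40  bus=[BusRdX]  L1: P0=I P1=M P2=I  mem[L1]=30
5. P1: load  L1  bus=[-]  L1: P0=I P1=M P2=I  mem[L1]=30
6. P0: load  L3  bus=[BusRd]  L3: P0=E P1=I P2=I  mem[L3]=90
7. P2: load  L1  bus=[BusRd,Flush]  L1: P0=I P1=S P2=S  mem[L1]=40
8. P2: load  L0  bus=[BusRd]  L0: P0=I P1=S P2=S  mem[L0]=60
9. P2: load  L2  bus=[BusRd]  L2: P0=I P1=I P2=E  mem[L2]=80
10. P1: load  L1  bus=[-]  L1: P0=I P1=S P2=S  mem[L1]=40
11. P1: store L2 := 3  bus=[BusRdX]  L2: P0=I P1=M P2=I  mem[L2]=80
12. P0: store L1 := 19  bus=[BusRdX]  L1: P0=M P1=I P2=I  mem[L1]=40
13. P2: load  L1  bus=[BusRd,Flush]  L1: P0=S P1=I P2=S  mem[L1]=19
14. P0: load  L1  bus=[-]  L1: P0=S P1=I P2=S  mem[L1]=19
15. P0: load  L1  bus=[-]  L1: P0=S P1=I P2=S  mem[L1]=19
16. P2: load  L1  bus=[-]  L1: P0=S P1=I P2=S  mem[L1]=19
17. P0: load  L1  bus=[-]  L1: P0=S P1=I P2=S  mem[L1]=19
18. P1: load  L1  bus=[BusRd]  L1: P0=S P1=S P2=S  mem[L1]=19
19. P1: store L6 := 30  bus=[BusRdX]  L6: P0=I P1=M P2=I  mem[L6]=70
20. P0: store L1 := 85  bus=[BusUpgr]  L1: P0=M P1=I P2=I  mem[L1]=19
21. P2: load  L3  bus=[BusRd]  L3: P0=S P1=I P2=S  mem[L3]=90
22. P0: load  L1  bus=[-]  L1: P0=M P1=I P2=I  mem[L1]=19
23. P0: load  L5  bus=[BusRd]  L5: P0=S P1=I P2=S  mem[L5]=90
24. P2: store L1 := 3  bus=[BusRdX,Flush]  L1: P0=I P1=I P2=M  mem[L1]=85
25. P0: store L5 := 42  bus=[BusUpgr]  L5: P0=M P1=I P2=I  mem[L5]=90
26. P1: load  L1  bus=[BusRd,Flush]  L1: P0=I P1=S P2=S  mem[L1]=3
27. P0: load  L0  bus=[BusRd]  L0: P0=S P1=S P2=S  mem[L0]=60
28. P2: load  L6  bus=[BusRd,Flush]  L6: P0=I P1=S P2=S  mem[L6]=30
29. P0: load  L1  bus=[BusRd]  L1: P0=S P1=S P2=S  mem[L1]=3

memory[L1] = 3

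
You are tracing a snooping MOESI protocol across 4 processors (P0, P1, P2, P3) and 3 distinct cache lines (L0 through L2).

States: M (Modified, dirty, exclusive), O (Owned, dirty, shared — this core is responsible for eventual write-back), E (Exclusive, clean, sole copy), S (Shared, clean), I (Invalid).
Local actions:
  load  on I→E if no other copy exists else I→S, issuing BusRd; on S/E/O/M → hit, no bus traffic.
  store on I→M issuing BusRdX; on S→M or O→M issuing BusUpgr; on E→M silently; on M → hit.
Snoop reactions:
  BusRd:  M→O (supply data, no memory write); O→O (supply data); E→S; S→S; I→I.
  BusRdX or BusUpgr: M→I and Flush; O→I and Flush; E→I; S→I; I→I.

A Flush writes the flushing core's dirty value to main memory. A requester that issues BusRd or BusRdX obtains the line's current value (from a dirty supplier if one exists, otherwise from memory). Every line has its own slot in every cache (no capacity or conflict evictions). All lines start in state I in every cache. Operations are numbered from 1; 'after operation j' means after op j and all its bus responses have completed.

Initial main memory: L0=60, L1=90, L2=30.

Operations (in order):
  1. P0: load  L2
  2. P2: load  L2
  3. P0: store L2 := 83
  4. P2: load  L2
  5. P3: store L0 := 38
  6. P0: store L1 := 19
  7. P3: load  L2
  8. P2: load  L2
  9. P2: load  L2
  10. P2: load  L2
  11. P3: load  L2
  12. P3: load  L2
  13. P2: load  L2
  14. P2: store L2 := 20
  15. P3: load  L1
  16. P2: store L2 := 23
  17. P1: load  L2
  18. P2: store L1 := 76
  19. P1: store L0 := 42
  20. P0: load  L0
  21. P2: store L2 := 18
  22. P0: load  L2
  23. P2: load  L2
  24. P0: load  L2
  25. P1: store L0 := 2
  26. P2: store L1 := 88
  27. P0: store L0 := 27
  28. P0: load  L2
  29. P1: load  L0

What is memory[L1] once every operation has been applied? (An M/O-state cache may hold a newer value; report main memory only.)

[1] P0: load  L2 | P0:E(30), P1:I, P2:I, P3:I | bus: BusRd
[2] P2: load  L2 | P0:S(30), P1:I, P2:S(30), P3:I | bus: BusRd
[3] P0: store L2 := 83 | P0:M(83), P1:I, P2:I, P3:I | bus: BusUpgr
[4] P2: load  L2 | P0:O(83), P1:I, P2:S(83), P3:I | bus: BusRd
[5] P3: store L0 := 38 | P0:I, P1:I, P2:I, P3:M(38) | bus: BusRdX
[6] P0: store L1 := 19 | P0:M(19), P1:I, P2:I, P3:I | bus: BusRdX
[7] P3: load  L2 | P0:O(83), P1:I, P2:S(83), P3:S(83) | bus: BusRd
[8] P2: load  L2 | P0:O(83), P1:I, P2:S(83), P3:S(83) | bus: none
[9] P2: load  L2 | P0:O(83), P1:I, P2:S(83), P3:S(83) | bus: none
[10] P2: load  L2 | P0:O(83), P1:I, P2:S(83), P3:S(83) | bus: none
[11] P3: load  L2 | P0:O(83), P1:I, P2:S(83), P3:S(83) | bus: none
[12] P3: load  L2 | P0:O(83), P1:I, P2:S(83), P3:S(83) | bus: none
[13] P2: load  L2 | P0:O(83), P1:I, P2:S(83), P3:S(83) | bus: none
[14] P2: store L2 := 20 | P0:I, P1:I, P2:M(20), P3:I | bus: BusUpgr,Flush
[15] P3: load  L1 | P0:O(19), P1:I, P2:I, P3:S(19) | bus: BusRd
[16] P2: store L2 := 23 | P0:I, P1:I, P2:M(23), P3:I | bus: none
[17] P1: load  L2 | P0:I, P1:S(23), P2:O(23), P3:I | bus: BusRd
[18] P2: store L1 := 76 | P0:I, P1:I, P2:M(76), P3:I | bus: BusRdX,Flush
[19] P1: store L0 := 42 | P0:I, P1:M(42), P2:I, P3:I | bus: BusRdX,Flush
[20] P0: load  L0 | P0:S(42), P1:O(42), P2:I, P3:I | bus: BusRd
[21] P2: store L2 := 18 | P0:I, P1:I, P2:M(18), P3:I | bus: BusUpgr
[22] P0: load  L2 | P0:S(18), P1:I, P2:O(18), P3:I | bus: BusRd
[23] P2: load  L2 | P0:S(18), P1:I, P2:O(18), P3:I | bus: none
[24] P0: load  L2 | P0:S(18), P1:I, P2:O(18), P3:I | bus: none
[25] P1: store L0 := 2 | P0:I, P1:M(2), P2:I, P3:I | bus: BusUpgr
[26] P2: store L1 := 88 | P0:I, P1:I, P2:M(88), P3:I | bus: none
[27] P0: store L0 := 27 | P0:M(27), P1:I, P2:I, P3:I | bus: BusRdX,Flush
[28] P0: load  L2 | P0:S(18), P1:I, P2:O(18), P3:I | bus: none
[29] P1: load  L0 | P0:O(27), P1:S(27), P2:I, P3:I | bus: BusRd

memory[L1] = 19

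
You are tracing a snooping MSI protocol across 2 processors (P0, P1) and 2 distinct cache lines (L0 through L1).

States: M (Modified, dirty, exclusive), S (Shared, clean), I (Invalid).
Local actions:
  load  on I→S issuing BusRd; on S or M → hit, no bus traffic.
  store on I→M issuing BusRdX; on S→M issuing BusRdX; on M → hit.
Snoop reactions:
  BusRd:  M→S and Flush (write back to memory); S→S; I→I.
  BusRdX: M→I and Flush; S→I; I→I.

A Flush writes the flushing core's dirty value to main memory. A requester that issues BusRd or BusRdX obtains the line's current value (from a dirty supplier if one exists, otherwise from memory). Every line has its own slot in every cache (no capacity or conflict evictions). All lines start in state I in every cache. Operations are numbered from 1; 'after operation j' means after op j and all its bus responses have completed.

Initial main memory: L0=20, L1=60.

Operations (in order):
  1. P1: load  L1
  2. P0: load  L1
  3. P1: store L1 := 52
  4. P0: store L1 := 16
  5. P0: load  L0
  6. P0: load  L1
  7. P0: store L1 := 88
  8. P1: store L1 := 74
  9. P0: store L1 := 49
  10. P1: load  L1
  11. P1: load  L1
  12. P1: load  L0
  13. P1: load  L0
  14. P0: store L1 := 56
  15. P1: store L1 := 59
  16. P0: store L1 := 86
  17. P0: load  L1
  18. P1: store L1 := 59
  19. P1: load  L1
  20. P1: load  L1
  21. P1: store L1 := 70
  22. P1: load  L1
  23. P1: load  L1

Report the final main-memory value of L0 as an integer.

memory[L0] = 20

step 1: P1: load  L1  ⟶  IS  (L1)  txn=BusRd  M[L1]=60
step 2: P0: load  L1  ⟶  SS  (L1)  txn=BusRd  M[L1]=60
step 3: P1: store L1 := 52  ⟶  IM  (L1)  txn=BusRdX  M[L1]=60
step 4: P0: store L1 := 16  ⟶  MI  (L1)  txn=BusRdX+Flush  M[L1]=52
step 5: P0: load  L0  ⟶  SI  (L0)  txn=BusRd  M[L0]=20
step 6: P0: load  L1  ⟶  MI  (L1)  txn=∅  M[L1]=52
step 7: P0: store L1 := 88  ⟶  MI  (L1)  txn=∅  M[L1]=52
step 8: P1: store L1 := 74  ⟶  IM  (L1)  txn=BusRdX+Flush  M[L1]=88
step 9: P0: store L1 := 49  ⟶  MI  (L1)  txn=BusRdX+Flush  M[L1]=74
step 10: P1: load  L1  ⟶  SS  (L1)  txn=BusRd+Flush  M[L1]=49
step 11: P1: load  L1  ⟶  SS  (L1)  txn=∅  M[L1]=49
step 12: P1: load  L0  ⟶  SS  (L0)  txn=BusRd  M[L0]=20
step 13: P1: load  L0  ⟶  SS  (L0)  txn=∅  M[L0]=20
step 14: P0: store L1 := 56  ⟶  MI  (L1)  txn=BusRdX  M[L1]=49
step 15: P1: store L1 := 59  ⟶  IM  (L1)  txn=BusRdX+Flush  M[L1]=56
step 16: P0: store L1 := 86  ⟶  MI  (L1)  txn=BusRdX+Flush  M[L1]=59
step 17: P0: load  L1  ⟶  MI  (L1)  txn=∅  M[L1]=59
step 18: P1: store L1 := 59  ⟶  IM  (L1)  txn=BusRdX+Flush  M[L1]=86
step 19: P1: load  L1  ⟶  IM  (L1)  txn=∅  M[L1]=86
step 20: P1: load  L1  ⟶  IM  (L1)  txn=∅  M[L1]=86
step 21: P1: store L1 := 70  ⟶  IM  (L1)  txn=∅  M[L1]=86
step 22: P1: load  L1  ⟶  IM  (L1)  txn=∅  M[L1]=86
step 23: P1: load  L1  ⟶  IM  (L1)  txn=∅  M[L1]=86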